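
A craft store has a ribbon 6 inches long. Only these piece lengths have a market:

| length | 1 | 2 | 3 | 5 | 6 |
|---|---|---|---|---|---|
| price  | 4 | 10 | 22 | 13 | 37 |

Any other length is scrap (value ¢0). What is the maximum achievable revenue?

44

Build f[k] bottom-up: f[k] = max over allowed piece i of (p[i] + f[k−i]).
f[1] = 4
f[2] = 10
f[3] = 22
f[4] = 26  (first piece 1, then f[3]=22)
f[5] = 32  (first piece 2, then f[3]=22)
f[6] = 44  (first piece 3, then f[3]=22)
One optimal cutting: 3 + 3 → ¢44.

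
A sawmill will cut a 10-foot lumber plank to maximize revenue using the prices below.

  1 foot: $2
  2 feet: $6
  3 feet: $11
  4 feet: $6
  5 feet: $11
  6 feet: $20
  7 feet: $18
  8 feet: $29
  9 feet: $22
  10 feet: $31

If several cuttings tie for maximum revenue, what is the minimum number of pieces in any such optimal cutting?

2

Consider every possible first cut. r[k] is the best of p[i]+r[k−i] over all sellable i≤k.
r[1] = 2
r[2] = max(2+2, 6+0) = 6
r[3] = max(2+6, 6+2, 11+0) = 11
r[4] = max(2+11, 6+6, 11+2, 6+0) = 13
r[5] = max(2+13, 6+11, 11+6, 6+2, 11+0) = 17
r[6] = max(2+17, 6+13, 11+11, 6+6, 11+2, 20+0) = 22
r[7] = max(2+22, 6+17, 11+13, …, 20+2, 18+0) = 24
r[8] = max(2+24, 6+22, 11+17, …, 18+2, 29+0) = 29
r[9] = max(2+29, 6+24, 11+22, …, 29+2, 22+0) = 33
r[10] = max(2+33, 6+29, 11+24, …, 22+2, 31+0) = 35
Maximum revenue is $35.
Now minimize piece count subject to staying optimal: for each k, pieces[k] = 1 + min over i with p[i]+r[k−i]=r[k] of pieces[k−i].
pieces[7] = 3
pieces[8] = 1
pieces[9] = 3
pieces[10] = 2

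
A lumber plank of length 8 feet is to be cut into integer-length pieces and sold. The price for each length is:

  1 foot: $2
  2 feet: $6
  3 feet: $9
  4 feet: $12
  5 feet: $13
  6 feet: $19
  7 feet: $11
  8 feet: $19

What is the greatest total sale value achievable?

25

Consider every possible first cut. R[k] is the best of p[i]+R[k−i] over all sellable i≤k.
R[1] = 2
R[2] = 6
R[3] = 9
R[4] = 12  (first piece 2, then R[2]=6)
R[5] = 15  (first piece 2, then R[3]=9)
R[6] = 19
R[7] = 21  (first piece 1, then R[6]=19)
R[8] = 25  (first piece 2, then R[6]=19)
One optimal cutting: 6 + 2 → $19 + $6 = $25.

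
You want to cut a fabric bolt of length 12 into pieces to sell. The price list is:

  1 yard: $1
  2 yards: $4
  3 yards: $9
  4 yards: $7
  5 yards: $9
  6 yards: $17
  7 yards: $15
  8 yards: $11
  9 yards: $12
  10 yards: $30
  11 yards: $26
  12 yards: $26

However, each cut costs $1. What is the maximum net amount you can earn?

Let r[k] be the best obtainable value from length k. For each k, try every first piece i and keep the best of price[i] + r[k−i] minus the 1 cut fee when i<k.
r[1] = 1
r[2] = 4
r[3] = 9
r[4] = 9  (first piece 1, then r[3]=9)
r[5] = 12  (first piece 2, then r[3]=9)
r[6] = 17  (first piece 3, then r[3]=9)
r[7] = 17  (first piece 1, then r[6]=17)
r[8] = 20  (first piece 2, then r[6]=17)
r[9] = 25  (first piece 3, then r[6]=17)
r[10] = 30
r[11] = 30  (first piece 1, then r[10]=30)
r[12] = 33  (first piece 2, then r[10]=30)
One optimal plan: pieces 10 + 2 (1 cut) → $34 − $1 = $33.

33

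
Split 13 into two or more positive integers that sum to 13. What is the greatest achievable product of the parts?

Fill g[k] for k=2..13: at each k try every first piece i and multiply by the better of (k−i) uncut or g[k−i].
g[2] = 1·max(1,0) = 1·1 = 1
g[3] = max(1·2, 2·1) = 2
g[4] = max(1·3, 2·2, 3·1) = 4
g[5] = max(1·4, 2·3, 3·2, 4·1) = 6
g[6] = max(1·6, 2·4, 3·3, 4·2, 5·1) = 9
g[7] = max(1·9, 2·6, 3·4, 4·3, 5·2, 6·1) = 12
g[8] = max(1·12, 2·9, 3·6, …, 6·2, 7·1) = 18
g[9] = max(1·18, 2·12, 3·9, …, 7·2, 8·1) = 27
g[10] = max(1·27, 2·18, 3·12, …, 8·2, 9·1) = 36
g[11] = max(1·36, 2·27, 3·18, …, 9·2, 10·1) = 54
g[12] = max(1·54, 2·36, 3·27, …, 10·2, 11·1) = 81
g[13] = max(1·81, 2·54, 3·36, …, 11·2, 12·1) = 108
One optimal split: 3 + 3 + 3 + 2 + 2; product 3·3·3·2·2 = 108.

108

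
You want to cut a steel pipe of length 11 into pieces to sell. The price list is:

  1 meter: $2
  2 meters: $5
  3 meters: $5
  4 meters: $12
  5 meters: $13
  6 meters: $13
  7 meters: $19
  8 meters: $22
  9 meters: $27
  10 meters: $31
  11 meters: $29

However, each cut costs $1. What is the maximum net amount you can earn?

Let r[k] be the best obtainable value from length k. For each k, try every first piece i and keep the best of price[i] + r[k−i] minus the 1 cut fee when i<k.
r[1] = 2
r[2] = max(2+2-1, 5+0) = 5
r[3] = max(2+5-1, 5+2-1, 5+0) = 6
r[4] = max(2+6-1, 5+5-1, 5+2-1, 12+0) = 12
r[5] = max(2+12-1, 5+6-1, 5+5-1, 12+2-1, 13+0) = 13
r[6] = max(2+13-1, 5+12-1, 5+6-1, 12+5-1, 13+2-1, 13+0) = 16
r[7] = max(2+16-1, 5+13-1, 5+12-1, …, 13+2-1, 19+0) = 19
r[8] = max(2+19-1, 5+16-1, 5+13-1, …, 19+2-1, 22+0) = 23
r[9] = max(2+23-1, 5+19-1, 5+16-1, …, 22+2-1, 27+0) = 27
r[10] = max(2+27-1, 5+23-1, 5+19-1, …, 27+2-1, 31+0) = 31
r[11] = max(2+31-1, 5+27-1, 5+23-1, …, 31+2-1, 29+0) = 32
One optimal plan: pieces 10 + 1 (1 cut) → $33 − $1 = $32.

32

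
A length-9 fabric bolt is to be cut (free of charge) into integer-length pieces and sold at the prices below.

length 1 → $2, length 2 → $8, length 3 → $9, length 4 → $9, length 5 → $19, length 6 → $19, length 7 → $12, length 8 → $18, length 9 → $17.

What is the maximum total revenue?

Consider every possible first cut. v[k] is the best of p[i]+v[k−i] over all sellable i≤k.
v[1] = 2
v[2] = max(2+2, 8+0) = 8
v[3] = max(2+8, 8+2, 9+0) = 10
v[4] = max(2+10, 8+8, 9+2, 9+0) = 16
v[5] = max(2+16, 8+10, 9+8, 9+2, 19+0) = 19
v[6] = max(2+19, 8+16, 9+10, 9+8, 19+2, 19+0) = 24
v[7] = max(2+24, 8+19, 9+16, …, 19+2, 12+0) = 27
v[8] = max(2+27, 8+24, 9+19, …, 12+2, 18+0) = 32
v[9] = max(2+32, 8+27, 9+24, …, 18+2, 17+0) = 35
One optimal cutting: 5 + 2 + 2 → $19 + $8 + $8 = $35.

35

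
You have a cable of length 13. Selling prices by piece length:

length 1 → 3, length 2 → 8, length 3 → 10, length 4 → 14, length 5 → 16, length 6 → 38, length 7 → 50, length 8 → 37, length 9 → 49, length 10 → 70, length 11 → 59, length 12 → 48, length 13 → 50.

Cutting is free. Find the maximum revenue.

88

Consider every possible first cut. v[k] is the best of p[i]+v[k−i] over all sellable i≤k.
v[1] = 3
v[2] = 8
v[3] = 11  (first piece 1, then v[2]=8)
v[4] = 16  (first piece 2, then v[2]=8)
v[5] = 19  (first piece 1, then v[4]=16)
v[6] = 38
v[7] = 50
v[8] = 53  (first piece 1, then v[7]=50)
v[9] = 58  (first piece 2, then v[7]=50)
v[10] = 70
v[11] = 73  (first piece 1, then v[10]=70)
v[12] = 78  (first piece 2, then v[10]=70)
v[13] = 88  (first piece 6, then v[7]=50)
One optimal cutting: 7 + 6 → 50 + 38 = 88.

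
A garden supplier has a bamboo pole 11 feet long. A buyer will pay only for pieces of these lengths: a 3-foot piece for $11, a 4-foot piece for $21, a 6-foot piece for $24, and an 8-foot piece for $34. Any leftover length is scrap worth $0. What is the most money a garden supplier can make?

Build best[k] bottom-up: best[k] = max over allowed piece i of (p[i] + best[k−i]).
best[1] = 0
best[2] = 0
best[3] = 11
best[4] = 21
best[5] = 21
best[6] = 24
best[7] = 32  (first piece 3, then best[4]=21)
best[8] = 42  (first piece 4, then best[4]=21)
best[9] = 42
best[10] = 45  (first piece 4, then best[6]=24)
best[11] = 53  (first piece 3, then best[8]=42)
One optimal cutting: 4 + 4 + 3 → $53.

53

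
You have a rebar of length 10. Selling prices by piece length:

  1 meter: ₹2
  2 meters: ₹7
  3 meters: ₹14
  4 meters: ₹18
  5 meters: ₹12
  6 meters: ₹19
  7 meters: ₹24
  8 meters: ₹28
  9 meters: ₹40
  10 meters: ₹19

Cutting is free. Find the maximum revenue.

Build R[k] bottom-up: R[k] = max over allowed piece i of (p[i] + R[k−i]).
R[1] = 2
R[2] = max(2+2, 7+0) = 7
R[3] = max(2+7, 7+2, 14+0) = 14
R[4] = max(2+14, 7+7, 14+2, 18+0) = 18
R[5] = max(2+18, 7+14, 14+7, 18+2, 12+0) = 21
R[6] = max(2+21, 7+18, 14+14, 18+7, 12+2, 19+0) = 28
R[7] = max(2+28, 7+21, 14+18, …, 19+2, 24+0) = 32
R[8] = max(2+32, 7+28, 14+21, …, 24+2, 28+0) = 36
R[9] = max(2+36, 7+32, 14+28, …, 28+2, 40+0) = 42
R[10] = max(2+42, 7+36, 14+32, …, 40+2, 19+0) = 46
One optimal cutting: 4 + 3 + 3 → ₹18 + ₹14 + ₹14 = ₹46.

46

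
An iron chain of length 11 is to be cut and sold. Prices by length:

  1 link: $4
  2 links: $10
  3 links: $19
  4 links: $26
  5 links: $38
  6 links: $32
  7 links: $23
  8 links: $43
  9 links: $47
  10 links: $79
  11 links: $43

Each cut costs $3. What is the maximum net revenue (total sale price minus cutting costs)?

80

Build v[k] bottom-up: v[k] = max over allowed piece i of (p[i] + v[k−i]) − 3 per cut.
v[1] = 4
v[2] = 10
v[3] = 19
v[4] = 26
v[5] = 38
v[6] = 39  (first piece 1, then v[5]=38)
v[7] = 45  (first piece 2, then v[5]=38)
v[8] = 54  (first piece 3, then v[5]=38)
v[9] = 61  (first piece 4, then v[5]=38)
v[10] = 79
v[11] = 80  (first piece 1, then v[10]=79)
One optimal plan: pieces 10 + 1 (1 cut) → $83 − $3 = $80.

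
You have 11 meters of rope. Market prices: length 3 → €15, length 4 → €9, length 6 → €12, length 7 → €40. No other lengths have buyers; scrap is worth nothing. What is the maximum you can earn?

Build f[k] bottom-up: f[k] = max over allowed piece i of (p[i] + f[k−i]).
f[1] = 0
f[2] = 0
f[3] = 15
f[4] = max(15+0, 9+0) = 15
f[5] = max(15+0, 9+0) = 15
f[6] = max(15+15, 9+0, 12+0) = 30
f[7] = max(15+15, 9+15, 12+0, 40+0) = 40
f[8] = max(15+15, 9+15, 12+0, 40+0) = 40
f[9] = max(15+30, 9+15, 12+15, 40+0) = 45
f[10] = max(15+40, 9+30, 12+15, 40+15) = 55
f[11] = max(15+40, 9+40, 12+15, 40+15) = 55
One optimal cutting: pieces 7 + 3 with 1 meter of scrap → €55.

55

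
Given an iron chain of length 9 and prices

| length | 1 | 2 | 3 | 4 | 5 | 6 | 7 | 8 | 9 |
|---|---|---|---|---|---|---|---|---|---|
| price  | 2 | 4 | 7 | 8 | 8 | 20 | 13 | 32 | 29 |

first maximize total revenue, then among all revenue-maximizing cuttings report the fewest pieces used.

2

Build r[k] bottom-up: r[k] = max over allowed piece i of (p[i] + r[k−i]).
r[1] = 2
r[2] = 4  (first piece 1, then r[1]=2)
r[3] = 7
r[4] = 9  (first piece 1, then r[3]=7)
r[5] = 11  (first piece 1, then r[4]=9)
r[6] = 20
r[7] = 22  (first piece 1, then r[6]=20)
r[8] = 32
r[9] = 34  (first piece 1, then r[8]=32)
Maximum revenue is $34.
Now minimize piece count subject to staying optimal: for each k, pieces[k] = 1 + min over i with p[i]+r[k−i]=r[k] of pieces[k−i].
pieces[6] = 1
pieces[7] = 2
pieces[8] = 1
pieces[9] = 2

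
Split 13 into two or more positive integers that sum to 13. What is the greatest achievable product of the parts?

108

Fill prod[k] for k=2..13: at each k try every first piece i and multiply by the better of (k−i) uncut or prod[k−i].
prod[2] = 1·max(1,0) = 1·1 = 1
prod[3] = 1·max(2,1) = 1·2 = 2
prod[4] = 2·max(2,1) = 2·2 = 4
prod[5] = 2·max(3,2) = 2·3 = 6
prod[6] = 3·max(3,2) = 3·3 = 9
prod[7] = 2·max(5,6) = 2·6 = 12
prod[8] = 2·max(6,9) = 2·9 = 18
prod[9] = 3·max(6,9) = 3·9 = 27
prod[10] = 2·max(8,18) = 2·18 = 36
prod[11] = 2·max(9,27) = 2·27 = 54
prod[12] = 3·max(9,27) = 3·27 = 81
prod[13] = 2·max(11,54) = 2·54 = 108
One optimal split: 3 + 3 + 3 + 2 + 2; product 3·3·3·2·2 = 108.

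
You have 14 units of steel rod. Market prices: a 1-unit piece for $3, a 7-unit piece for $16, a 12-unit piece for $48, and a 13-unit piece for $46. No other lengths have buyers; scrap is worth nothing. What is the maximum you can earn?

Let f[k] be the best obtainable value from length k. For each k, try every first piece i and keep the best of price[i] + f[k−i].
f[1] = 3
f[2] = 6  (first piece 1, then f[1]=3)
f[3] = 9  (first piece 1, then f[2]=6)
f[4] = 12  (first piece 1, then f[3]=9)
f[5] = 15  (first piece 1, then f[4]=12)
f[6] = 18  (first piece 1, then f[5]=15)
f[7] = max(3+18, 16+0) = 21
f[8] = max(3+21, 16+3) = 24
f[9] = max(3+24, 16+6) = 27
f[10] = max(3+27, 16+9) = 30
f[11] = max(3+30, 16+12) = 33
f[12] = max(3+33, 16+15, 48+0) = 48
f[13] = max(3+48, 16+18, 48+3, 46+0) = 51
f[14] = max(3+51, 16+21, 48+6, 46+3) = 54
One optimal cutting: 12 + 1 + 1 → $54.

54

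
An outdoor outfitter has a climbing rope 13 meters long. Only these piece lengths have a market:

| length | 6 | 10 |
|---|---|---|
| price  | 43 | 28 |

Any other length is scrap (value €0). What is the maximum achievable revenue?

Let best[k] be the best obtainable value from length k. For each k, try every first piece i and keep the best of price[i] + best[k−i].
best[1] = 0
best[2] = 0
best[3] = 0
best[4] = 0
best[5] = 0
best[6] = 43
best[7] = 43
best[8] = 43
best[9] = 43
best[10] = max(43+0, 28+0) = 43
best[11] = max(43+0, 28+0) = 43
best[12] = max(43+43, 28+0) = 86
best[13] = max(43+43, 28+0) = 86
One optimal cutting: pieces 6 + 6 with 1 meter of scrap → €86.

86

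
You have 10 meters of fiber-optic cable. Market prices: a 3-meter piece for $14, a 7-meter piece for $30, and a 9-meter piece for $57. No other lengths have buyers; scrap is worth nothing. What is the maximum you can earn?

Consider every possible first cut. f[k] is the best of p[i]+f[k−i] over all sellable i≤k.
f[1] = 0
f[2] = 0
f[3] = 14
f[4] = 14
f[5] = 14
f[6] = 28  (first piece 3, then f[3]=14)
f[7] = 30
f[8] = 30
f[9] = 57
f[10] = 57
One optimal cutting: pieces 9 with 1 meter of scrap → $57.

57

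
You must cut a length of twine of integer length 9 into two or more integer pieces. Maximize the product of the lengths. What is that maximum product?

27

Define prod[k] = max over 1≤i<k of i · max(k−i, prod[k−i]); the inner max lets the remainder stay uncut if that's better.
Small cases: prod[2]=1, prod[3]=2.
prod[4] = max(1·3, 2·2, 3·1) = 4
prod[5] = max(1·4, 2·3, 3·2, 4·1) = 6
prod[6] = max(1·6, 2·4, 3·3, 4·2, 5·1) = 9
prod[7] = max(1·9, 2·6, 3·4, 4·3, 5·2, 6·1) = 12
prod[8] = max(1·12, 2·9, 3·6, …, 6·2, 7·1) = 18
prod[9] = max(1·18, 2·12, 3·9, …, 7·2, 8·1) = 27
One optimal split: 3 + 3 + 3; product 3·3·3 = 27.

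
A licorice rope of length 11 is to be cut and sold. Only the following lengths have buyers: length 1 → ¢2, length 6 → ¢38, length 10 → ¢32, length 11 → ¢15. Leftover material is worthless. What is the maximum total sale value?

48

Consider every possible first cut. best[k] is the best of p[i]+best[k−i] over all sellable i≤k.
best[1] = 2
best[2] = 4  (first piece 1, then best[1]=2)
best[3] = 6  (first piece 1, then best[2]=4)
best[4] = 8  (first piece 1, then best[3]=6)
best[5] = 10  (first piece 1, then best[4]=8)
best[6] = max(2+10, 38+0) = 38
best[7] = max(2+38, 38+2) = 40
best[8] = max(2+40, 38+4) = 42
best[9] = max(2+42, 38+6) = 44
best[10] = max(2+44, 38+8, 32+0) = 46
best[11] = max(2+46, 38+10, 32+2, 15+0) = 48
One optimal cutting: 6 + 1 + 1 + 1 + 1 + 1 → ¢48.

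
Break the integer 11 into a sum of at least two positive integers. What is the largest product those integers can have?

54

Define m[k] = max over 1≤i<k of i · max(k−i, m[k−i]); the inner max lets the remainder stay uncut if that's better.
m[2] = 1·max(1,0) = 1·1 = 1
m[3] = 1·max(2,1) = 1·2 = 2
m[4] = 2·max(2,1) = 2·2 = 4
m[5] = 2·max(3,2) = 2·3 = 6
m[6] = 3·max(3,2) = 3·3 = 9
m[7] = 2·max(5,6) = 2·6 = 12
m[8] = 2·max(6,9) = 2·9 = 18
m[9] = 3·max(6,9) = 3·9 = 27
m[10] = 2·max(8,18) = 2·18 = 36
m[11] = 2·max(9,27) = 2·27 = 54
One optimal split: 3 + 3 + 3 + 2; product 3·3·3·2 = 54.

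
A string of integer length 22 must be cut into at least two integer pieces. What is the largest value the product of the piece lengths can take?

Fill g[k] for k=2..22: at each k try every first piece i and multiply by the better of (k−i) uncut or g[k−i].
g[2] = 1·max(1,0) = 1·1 = 1
g[3] = max(1·2, 2·1) = 2
g[4] = max(1·3, 2·2, 3·1) = 4
g[5] = max(1·4, 2·3, 3·2, 4·1) = 6
g[6] = max(1·6, 2·4, 3·3, 4·2, 5·1) = 9
g[7] = max(1·9, 2·6, 3·4, 4·3, 5·2, 6·1) = 12
g[8] = max(1·12, 2·9, 3·6, …, 6·2, 7·1) = 18
g[9] = max(1·18, 2·12, 3·9, …, 7·2, 8·1) = 27
g[10] = max(1·27, 2·18, 3·12, …, 8·2, 9·1) = 36
g[11] = max(1·36, 2·27, 3·18, …, 9·2, 10·1) = 54
g[12] = max(1·54, 2·36, 3·27, …, 10·2, 11·1) = 81
g[13] = max(1·81, 2·54, 3·36, …, 11·2, 12·1) = 108
g[14] = max(1·108, 2·81, 3·54, …, 12·2, 13·1) = 162
g[15] = max(1·162, 2·108, 3·81, …, 13·2, 14·1) = 243
g[16] = max(1·243, 2·162, 3·108, …, 14·2, 15·1) = 324
g[17] = max(1·324, 2·243, 3·162, …, 15·2, 16·1) = 486
g[18] = max(1·486, 2·324, 3·243, …, 16·2, 17·1) = 729
g[19] = max(1·729, 2·486, 3·324, …, 17·2, 18·1) = 972
g[20] = max(1·972, 2·729, 3·486, …, 18·2, 19·1) = 1458
g[21] = max(1·1458, 2·972, 3·729, …, 19·2, 20·1) = 2187
g[22] = max(1·2187, 2·1458, 3·972, …, 20·2, 21·1) = 2916
One optimal split: 3 + 3 + 3 + 3 + 3 + 3 + 2 + 2; product 3·3·3·3·3·3·2·2 = 2916.

2916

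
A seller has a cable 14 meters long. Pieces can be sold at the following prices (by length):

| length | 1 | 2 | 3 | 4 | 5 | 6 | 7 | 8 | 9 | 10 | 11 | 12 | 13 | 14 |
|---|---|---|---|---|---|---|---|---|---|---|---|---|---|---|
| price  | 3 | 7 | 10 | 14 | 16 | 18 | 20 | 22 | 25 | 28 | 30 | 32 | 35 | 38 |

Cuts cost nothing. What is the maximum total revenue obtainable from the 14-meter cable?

49

Consider every possible first cut. R[k] is the best of p[i]+R[k−i] over all sellable i≤k.
R[1] = 3
R[2] = max(3+3, 7+0) = 7
R[3] = max(3+7, 7+3, 10+0) = 10
R[4] = max(3+10, 7+7, 10+3, 14+0) = 14
R[5] = max(3+14, 7+10, 10+7, 14+3, 16+0) = 17
R[6] = max(3+17, 7+14, 10+10, 14+7, 16+3, 18+0) = 21
R[7] = max(3+21, 7+17, 10+14, …, 18+3, 20+0) = 24
R[8] = max(3+24, 7+21, 10+17, …, 20+3, 22+0) = 28
R[9] = max(3+28, 7+24, 10+21, …, 22+3, 25+0) = 31
R[10] = max(3+31, 7+28, 10+24, …, 25+3, 28+0) = 35
R[11] = max(3+35, 7+31, 10+28, …, 28+3, 30+0) = 38
R[12] = max(3+38, 7+35, 10+31, …, 30+3, 32+0) = 42
R[13] = max(3+42, 7+38, 10+35, …, 32+3, 35+0) = 45
R[14] = max(3+45, 7+42, 10+38, …, 35+3, 38+0) = 49
One optimal cutting: 2 + 2 + 2 + 2 + 2 + 2 + 2 → €7 + €7 + €7 + €7 + €7 + €7 + €7 = €49.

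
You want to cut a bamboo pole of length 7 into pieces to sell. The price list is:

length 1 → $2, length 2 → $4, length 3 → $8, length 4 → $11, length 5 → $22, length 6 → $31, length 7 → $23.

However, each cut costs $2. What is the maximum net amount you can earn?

31

Build r[k] bottom-up: r[k] = max over allowed piece i of (p[i] + r[k−i]) − 2 per cut.
r[1] = 2
r[2] = 4
r[3] = 8
r[4] = 11
r[5] = 22
r[6] = 31
r[7] = 31  (first piece 1, then r[6]=31)
One optimal plan: pieces 6 + 1 (1 cut) → $33 − $2 = $31.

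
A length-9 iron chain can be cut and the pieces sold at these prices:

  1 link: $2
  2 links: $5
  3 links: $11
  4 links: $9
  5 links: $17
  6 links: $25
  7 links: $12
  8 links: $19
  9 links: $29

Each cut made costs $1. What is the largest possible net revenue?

35

Consider every possible first cut. r[k] is the best of p[i]+r[k−i] over all sellable i≤k, charging 1 whenever i<k.
r[1] = 2
r[2] = 5
r[3] = 11
r[4] = 12  (first piece 1, then r[3]=11)
r[5] = 17
r[6] = 25
r[7] = 26  (first piece 1, then r[6]=25)
r[8] = 29  (first piece 2, then r[6]=25)
r[9] = 35  (first piece 3, then r[6]=25)
One optimal plan: pieces 6 + 3 (1 cut) → $36 − $1 = $35.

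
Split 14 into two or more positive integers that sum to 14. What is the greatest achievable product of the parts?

Fill P[k] for k=2..14: at each k try every first piece i and multiply by the better of (k−i) uncut or P[k−i].
P[2] = 1·max(1,0) = 1·1 = 1
P[3] = max(1·2, 2·1) = 2
P[4] = max(1·3, 2·2, 3·1) = 4
P[5] = max(1·4, 2·3, 3·2, 4·1) = 6
P[6] = max(1·6, 2·4, 3·3, 4·2, 5·1) = 9
P[7] = max(1·9, 2·6, 3·4, 4·3, 5·2, 6·1) = 12
P[8] = max(1·12, 2·9, 3·6, …, 6·2, 7·1) = 18
P[9] = max(1·18, 2·12, 3·9, …, 7·2, 8·1) = 27
P[10] = max(1·27, 2·18, 3·12, …, 8·2, 9·1) = 36
P[11] = max(1·36, 2·27, 3·18, …, 9·2, 10·1) = 54
P[12] = max(1·54, 2·36, 3·27, …, 10·2, 11·1) = 81
P[13] = max(1·81, 2·54, 3·36, …, 11·2, 12·1) = 108
P[14] = max(1·108, 2·81, 3·54, …, 12·2, 13·1) = 162
One optimal split: 3 + 3 + 3 + 3 + 2; product 3·3·3·3·2 = 162.

162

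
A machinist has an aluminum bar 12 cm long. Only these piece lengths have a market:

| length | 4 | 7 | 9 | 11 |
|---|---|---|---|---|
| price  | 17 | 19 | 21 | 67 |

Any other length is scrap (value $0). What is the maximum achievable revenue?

67

Consider every possible first cut. f[k] is the best of p[i]+f[k−i] over all sellable i≤k.
f[1] = 0
f[2] = 0
f[3] = 0
f[4] = 17
f[5] = 17
f[6] = 17
f[7] = max(17+0, 19+0) = 19
f[8] = max(17+17, 19+0) = 34
f[9] = max(17+17, 19+0, 21+0) = 34
f[10] = max(17+17, 19+0, 21+0) = 34
f[11] = max(17+19, 19+17, 21+0, 67+0) = 67
f[12] = max(17+34, 19+17, 21+0, 67+0) = 67
One optimal cutting: pieces 11 with 1 cm of scrap → $67.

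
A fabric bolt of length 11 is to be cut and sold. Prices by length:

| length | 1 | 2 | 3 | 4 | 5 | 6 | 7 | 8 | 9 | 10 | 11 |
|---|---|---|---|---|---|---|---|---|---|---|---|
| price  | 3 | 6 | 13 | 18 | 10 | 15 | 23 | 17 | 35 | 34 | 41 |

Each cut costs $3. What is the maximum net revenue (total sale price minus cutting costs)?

Build net[k] bottom-up: net[k] = max over allowed piece i of (p[i] + net[k−i]) − 3 per cut.
net[1] = 3
net[2] = 6
net[3] = 13
net[4] = 18
net[5] = 18  (first piece 1, then net[4]=18)
net[6] = 23  (first piece 3, then net[3]=13)
net[7] = 28  (first piece 3, then net[4]=18)
net[8] = 33  (first piece 4, then net[4]=18)
net[9] = 35
net[10] = 38  (first piece 3, then net[7]=28)
net[11] = 43  (first piece 3, then net[8]=33)
One optimal plan: pieces 4 + 4 + 3 (2 cuts) → $49 − $6 = $43.

43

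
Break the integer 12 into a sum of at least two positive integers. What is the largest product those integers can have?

81

Define g[k] = max over 1≤i<k of i · max(k−i, g[k−i]); the inner max lets the remainder stay uncut if that's better.
g[2] = 1*max(1,0) = 1*1 = 1
g[3] = max(1*2, 2*1) = 2
g[4] = max(1*3, 2*2, 3*1) = 4
g[5] = max(1*4, 2*3, 3*2, 4*1) = 6
g[6] = max(1*6, 2*4, 3*3, 4*2, 5*1) = 9
g[7] = max(1*9, 2*6, 3*4, 4*3, 5*2, 6*1) = 12
g[8] = max(1*12, 2*9, 3*6, …, 6*2, 7*1) = 18
g[9] = max(1*18, 2*12, 3*9, …, 7*2, 8*1) = 27
g[10] = max(1*27, 2*18, 3*12, …, 8*2, 9*1) = 36
g[11] = max(1*36, 2*27, 3*18, …, 9*2, 10*1) = 54
g[12] = max(1*54, 2*36, 3*27, …, 10*2, 11*1) = 81
One optimal split: 3 + 3 + 3 + 3; product 3*3*3*3 = 81.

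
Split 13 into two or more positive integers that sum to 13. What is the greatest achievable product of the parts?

Let P[k] be the best product for length k (with at least one cut). For each first piece i, the rest contributes max(k−i, P[k−i]).
Small cases: P[2]=1, P[3]=2, P[4]=4, P[5]=6.
P[6] = max(1·6, 2·4, 3·3, 4·2, 5·1) = 9
P[7] = max(1·9, 2·6, 3·4, 4·3, 5·2, 6·1) = 12
P[8] = max(1·12, 2·9, 3·6, …, 6·2, 7·1) = 18
P[9] = max(1·18, 2·12, 3·9, …, 7·2, 8·1) = 27
P[10] = max(1·27, 2·18, 3·12, …, 8·2, 9·1) = 36
P[11] = max(1·36, 2·27, 3·18, …, 9·2, 10·1) = 54
P[12] = max(1·54, 2·36, 3·27, …, 10·2, 11·1) = 81
P[13] = max(1·81, 2·54, 3·36, …, 11·2, 12·1) = 108
One optimal split: 3 + 3 + 3 + 2 + 2; product 3·3·3·2·2 = 108.

108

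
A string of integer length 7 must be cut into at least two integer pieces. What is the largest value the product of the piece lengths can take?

12

Fill f[k] for k=2..7: at each k try every first piece i and multiply by the better of (k−i) uncut or f[k−i].
f[2] = 1×max(1,0) = 1×1 = 1
f[3] = 1×max(2,1) = 1×2 = 2
f[4] = 2×max(2,1) = 2×2 = 4
f[5] = 2×max(3,2) = 2×3 = 6
f[6] = 3×max(3,2) = 3×3 = 9
f[7] = 2×max(5,6) = 2×6 = 12
One optimal split: 3 + 2 + 2; product 3×2×2 = 12.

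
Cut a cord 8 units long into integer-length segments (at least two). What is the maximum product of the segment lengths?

18

Fill g[k] for k=2..8: at each k try every first piece i and multiply by the better of (k−i) uncut or g[k−i].
g[2] = 1*max(1,0) = 1*1 = 1
g[3] = 1*max(2,1) = 1*2 = 2
g[4] = 2*max(2,1) = 2*2 = 4
g[5] = 2*max(3,2) = 2*3 = 6
g[6] = 3*max(3,2) = 3*3 = 9
g[7] = 2*max(5,6) = 2*6 = 12
g[8] = 2*max(6,9) = 2*9 = 18
One optimal split: 3 + 3 + 2; product 3*3*2 = 18.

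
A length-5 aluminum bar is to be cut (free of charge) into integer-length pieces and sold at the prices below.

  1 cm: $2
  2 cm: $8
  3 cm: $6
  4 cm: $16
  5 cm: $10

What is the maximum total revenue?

18

Build R[k] bottom-up: R[k] = max over allowed piece i of (p[i] + R[k−i]).
R[1] = 2
R[2] = max(2+2, 8+0) = 8
R[3] = max(2+8, 8+2, 6+0) = 10
R[4] = max(2+10, 8+8, 6+2, 16+0) = 16
R[5] = max(2+16, 8+10, 6+8, 16+2, 10+0) = 18
One optimal cutting: 2 + 2 + 1 → $8 + $8 + $2 = $18.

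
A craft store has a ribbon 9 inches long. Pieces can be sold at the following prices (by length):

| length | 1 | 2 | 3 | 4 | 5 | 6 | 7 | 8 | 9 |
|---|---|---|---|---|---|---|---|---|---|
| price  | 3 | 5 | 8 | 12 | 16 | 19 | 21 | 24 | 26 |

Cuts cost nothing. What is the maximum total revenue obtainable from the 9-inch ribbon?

Consider every possible first cut. r[k] is the best of p[i]+r[k−i] over all sellable i≤k.
r[1] = 3
r[2] = max(3+3, 5+0) = 6
r[3] = max(3+6, 5+3, 8+0) = 9
r[4] = max(3+9, 5+6, 8+3, 12+0) = 12
r[5] = max(3+12, 5+9, 8+6, 12+3, 16+0) = 16
r[6] = max(3+16, 5+12, 8+9, 12+6, 16+3, 19+0) = 19
r[7] = max(3+19, 5+16, 8+12, …, 19+3, 21+0) = 22
r[8] = max(3+22, 5+19, 8+16, …, 21+3, 24+0) = 25
r[9] = max(3+25, 5+22, 8+19, …, 24+3, 26+0) = 28
One optimal cutting: 5 + 1 + 1 + 1 + 1 → ¢16 + ¢3 + ¢3 + ¢3 + ¢3 = ¢28.

28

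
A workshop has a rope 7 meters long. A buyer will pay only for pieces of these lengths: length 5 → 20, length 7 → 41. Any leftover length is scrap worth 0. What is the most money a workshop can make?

41

Consider every possible first cut. best[k] is the best of p[i]+best[k−i] over all sellable i≤k.
best[1] = 0
best[2] = 0
best[3] = 0
best[4] = 0
best[5] = 20
best[6] = 20
best[7] = max(20+0, 41+0) = 41
One optimal cutting: 7 → 41.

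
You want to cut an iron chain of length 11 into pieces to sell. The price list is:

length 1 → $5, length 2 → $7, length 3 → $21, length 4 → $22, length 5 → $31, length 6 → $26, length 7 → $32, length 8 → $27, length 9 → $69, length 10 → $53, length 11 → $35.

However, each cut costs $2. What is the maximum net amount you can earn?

75

Let v[k] be the best obtainable value from length k. For each k, try every first piece i and keep the best of price[i] + v[k−i] minus the 2 cut fee when i<k.
v[1] = 5
v[2] = max(5+5-2, 7+0) = 8
v[3] = max(5+8-2, 7+5-2, 21+0) = 21
v[4] = max(5+21-2, 7+8-2, 21+5-2, 22+0) = 24
v[5] = max(5+24-2, 7+21-2, 21+8-2, 22+5-2, 31+0) = 31
v[6] = max(5+31-2, 7+24-2, 21+21-2, 22+8-2, 31+5-2, 26+0) = 40
v[7] = max(5+40-2, 7+31-2, 21+24-2, …, 26+5-2, 32+0) = 43
v[8] = max(5+43-2, 7+40-2, 21+31-2, …, 32+5-2, 27+0) = 50
v[9] = max(5+50-2, 7+43-2, 21+40-2, …, 27+5-2, 69+0) = 69
v[10] = max(5+69-2, 7+50-2, 21+43-2, …, 69+5-2, 53+0) = 72
v[11] = max(5+72-2, 7+69-2, 21+50-2, …, 53+5-2, 35+0) = 75
One optimal plan: pieces 9 + 1 + 1 (2 cuts) → $79 − $4 = $75.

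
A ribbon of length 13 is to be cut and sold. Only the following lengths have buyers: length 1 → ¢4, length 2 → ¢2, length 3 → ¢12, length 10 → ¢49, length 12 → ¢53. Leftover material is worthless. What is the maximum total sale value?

61

Consider every possible first cut. r[k] is the best of p[i]+r[k−i] over all sellable i≤k.
r[1] = 4
r[2] = max(4+4, 2+0) = 8
r[3] = max(4+8, 2+4, 12+0) = 12
r[4] = max(4+12, 2+8, 12+4) = 16
r[5] = max(4+16, 2+12, 12+8) = 20
r[6] = max(4+20, 2+16, 12+12) = 24
r[7] = max(4+24, 2+20, 12+16) = 28
r[8] = max(4+28, 2+24, 12+20) = 32
r[9] = max(4+32, 2+28, 12+24) = 36
r[10] = max(4+36, 2+32, 12+28, 49+0) = 49
r[11] = max(4+49, 2+36, 12+32, 49+4) = 53
r[12] = max(4+53, 2+49, 12+36, 49+8, 53+0) = 57
r[13] = max(4+57, 2+53, 12+49, 49+12, 53+4) = 61
One optimal cutting: 10 + 1 + 1 + 1 → ¢61.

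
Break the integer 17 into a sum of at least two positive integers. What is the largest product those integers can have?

486

Fill f[k] for k=2..17: at each k try every first piece i and multiply by the better of (k−i) uncut or f[k−i].
f[2] = 1×max(1,0) = 1×1 = 1
f[3] = 1×max(2,1) = 1×2 = 2
f[4] = 2×max(2,1) = 2×2 = 4
f[5] = 2×max(3,2) = 2×3 = 6
f[6] = 3×max(3,2) = 3×3 = 9
f[7] = 2×max(5,6) = 2×6 = 12
f[8] = 2×max(6,9) = 2×9 = 18
f[9] = 3×max(6,9) = 3×9 = 27
f[10] = 2×max(8,18) = 2×18 = 36
f[11] = 2×max(9,27) = 2×27 = 54
f[12] = 3×max(9,27) = 3×27 = 81
f[13] = 2×max(11,54) = 2×54 = 108
f[14] = 2×max(12,81) = 2×81 = 162
f[15] = 3×max(12,81) = 3×81 = 243
f[16] = 2×max(14,162) = 2×162 = 324
f[17] = 2×max(15,243) = 2×243 = 486
One optimal split: 3 + 3 + 3 + 3 + 3 + 2; product 3×3×3×3×3×2 = 486.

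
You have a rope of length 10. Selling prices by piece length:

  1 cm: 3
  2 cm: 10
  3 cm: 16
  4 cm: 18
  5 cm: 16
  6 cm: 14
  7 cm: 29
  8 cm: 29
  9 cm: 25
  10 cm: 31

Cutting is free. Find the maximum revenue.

52

Let v[k] be the best obtainable value from length k. For each k, try every first piece i and keep the best of price[i] + v[k−i].
v[1] = 3
v[2] = max(3+3, 10+0) = 10
v[3] = max(3+10, 10+3, 16+0) = 16
v[4] = max(3+16, 10+10, 16+3, 18+0) = 20
v[5] = max(3+20, 10+16, 16+10, 18+3, 16+0) = 26
v[6] = max(3+26, 10+20, 16+16, 18+10, 16+3, 14+0) = 32
v[7] = max(3+32, 10+26, 16+20, …, 14+3, 29+0) = 36
v[8] = max(3+36, 10+32, 16+26, …, 29+3, 29+0) = 42
v[9] = max(3+42, 10+36, 16+32, …, 29+3, 25+0) = 48
v[10] = max(3+48, 10+42, 16+36, …, 25+3, 31+0) = 52
One optimal cutting: 3 + 3 + 2 + 2 → 16 + 16 + 10 + 10 = 52.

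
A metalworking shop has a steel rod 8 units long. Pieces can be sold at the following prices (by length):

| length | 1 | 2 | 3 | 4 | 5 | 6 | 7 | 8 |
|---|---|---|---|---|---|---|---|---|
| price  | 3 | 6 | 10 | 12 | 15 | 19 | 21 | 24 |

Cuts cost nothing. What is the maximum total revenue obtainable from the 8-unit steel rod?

Build R[k] bottom-up: R[k] = max over allowed piece i of (p[i] + R[k−i]).
R[1] = 3
R[2] = 6  (first piece 1, then R[1]=3)
R[3] = 10
R[4] = 13  (first piece 1, then R[3]=10)
R[5] = 16  (first piece 1, then R[4]=13)
R[6] = 20  (first piece 3, then R[3]=10)
R[7] = 23  (first piece 1, then R[6]=20)
R[8] = 26  (first piece 1, then R[7]=23)
One optimal cutting: 3 + 3 + 1 + 1 → $10 + $10 + $3 + $3 = $26.

26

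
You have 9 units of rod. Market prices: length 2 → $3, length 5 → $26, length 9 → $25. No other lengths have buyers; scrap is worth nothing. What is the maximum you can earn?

32

Let r[k] be the best obtainable value from length k. For each k, try every first piece i and keep the best of price[i] + r[k−i].
r[1] = 0
r[2] = 3
r[3] = 3
r[4] = 6  (first piece 2, then r[2]=3)
r[5] = max(3+3, 26+0) = 26
r[6] = max(3+6, 26+0) = 26
r[7] = max(3+26, 26+3) = 29
r[8] = max(3+26, 26+3) = 29
r[9] = max(3+29, 26+6, 25+0) = 32
One optimal cutting: 5 + 2 + 2 → $32.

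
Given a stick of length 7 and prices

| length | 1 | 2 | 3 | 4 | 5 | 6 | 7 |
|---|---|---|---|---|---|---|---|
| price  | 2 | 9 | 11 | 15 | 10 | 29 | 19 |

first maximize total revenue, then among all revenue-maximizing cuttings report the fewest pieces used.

2

Let r[k] be the best obtainable value from length k. For each k, try every first piece i and keep the best of price[i] + r[k−i].
r[1] = 2
r[2] = max(2+2, 9+0) = 9
r[3] = max(2+9, 9+2, 11+0) = 11
r[4] = max(2+11, 9+9, 11+2, 15+0) = 18
r[5] = max(2+18, 9+11, 11+9, 15+2, 10+0) = 20
r[6] = max(2+20, 9+18, 11+11, 15+9, 10+2, 29+0) = 29
r[7] = max(2+29, 9+20, 11+18, …, 29+2, 19+0) = 31
Maximum revenue is €31.
Now minimize piece count subject to staying optimal: for each k, pieces[k] = 1 + min over i with p[i]+r[k−i]=r[k] of pieces[k−i].
pieces[4] = 2
pieces[5] = 2
pieces[6] = 1
pieces[7] = 2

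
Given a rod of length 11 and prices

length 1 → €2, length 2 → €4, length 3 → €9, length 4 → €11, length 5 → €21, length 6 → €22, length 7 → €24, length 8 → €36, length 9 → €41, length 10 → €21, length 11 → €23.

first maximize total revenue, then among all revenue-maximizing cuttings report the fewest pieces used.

Build r[k] bottom-up: r[k] = max over allowed piece i of (p[i] + r[k−i]).
r[1] = 2
r[2] = 4  (first piece 1, then r[1]=2)
r[3] = 9
r[4] = 11  (first piece 1, then r[3]=9)
r[5] = 21
r[6] = 23  (first piece 1, then r[5]=21)
r[7] = 25  (first piece 1, then r[6]=23)
r[8] = 36
r[9] = 41
r[10] = 43  (first piece 1, then r[9]=41)
r[11] = 45  (first piece 1, then r[10]=43)
Maximum revenue is €45.
Now minimize piece count subject to staying optimal: for each k, pieces[k] = 1 + min over i with p[i]+r[k−i]=r[k] of pieces[k−i].
pieces[8] = 1
pieces[9] = 1
pieces[10] = 2
pieces[11] = 2

2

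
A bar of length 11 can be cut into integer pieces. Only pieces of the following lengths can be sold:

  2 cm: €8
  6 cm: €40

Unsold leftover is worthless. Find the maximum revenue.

Build f[k] bottom-up: f[k] = max over allowed piece i of (p[i] + f[k−i]).
f[1] = 0
f[2] = 8
f[3] = 8
f[4] = 16  (first piece 2, then f[2]=8)
f[5] = 16
f[6] = max(8+16, 40+0) = 40
f[7] = max(8+16, 40+0) = 40
f[8] = max(8+40, 40+8) = 48
f[9] = max(8+40, 40+8) = 48
f[10] = max(8+48, 40+16) = 56
f[11] = max(8+48, 40+16) = 56
One optimal cutting: pieces 6 + 2 + 2 with 1 cm of scrap → €56.

56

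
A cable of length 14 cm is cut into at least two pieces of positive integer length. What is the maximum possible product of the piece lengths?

162

Let m[k] be the best product for length k (with at least one cut). For each first piece i, the rest contributes max(k−i, m[k−i]).
Small cases: m[2]=1, m[3]=2, m[4]=4, m[5]=6, m[6]=9, m[7]=12.
m[8] = 2×max(6,9) = 2×9 = 18
m[9] = 3×max(6,9) = 3×9 = 27
m[10] = 2×max(8,18) = 2×18 = 36
m[11] = 2×max(9,27) = 2×27 = 54
m[12] = 3×max(9,27) = 3×27 = 81
m[13] = 2×max(11,54) = 2×54 = 108
m[14] = 2×max(12,81) = 2×81 = 162
One optimal split: 3 + 3 + 3 + 3 + 2; product 3×3×3×3×2 = 162.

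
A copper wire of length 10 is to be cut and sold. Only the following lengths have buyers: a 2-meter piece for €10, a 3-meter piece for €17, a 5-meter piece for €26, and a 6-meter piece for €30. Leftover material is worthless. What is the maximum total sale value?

54

Build f[k] bottom-up: f[k] = max over allowed piece i of (p[i] + f[k−i]).
f[1] = 0
f[2] = 10
f[3] = 17
f[4] = 20  (first piece 2, then f[2]=10)
f[5] = 27  (first piece 2, then f[3]=17)
f[6] = 34  (first piece 3, then f[3]=17)
f[7] = 37  (first piece 2, then f[5]=27)
f[8] = 44  (first piece 2, then f[6]=34)
f[9] = 51  (first piece 3, then f[6]=34)
f[10] = 54  (first piece 2, then f[8]=44)
One optimal cutting: 3 + 3 + 2 + 2 → €54.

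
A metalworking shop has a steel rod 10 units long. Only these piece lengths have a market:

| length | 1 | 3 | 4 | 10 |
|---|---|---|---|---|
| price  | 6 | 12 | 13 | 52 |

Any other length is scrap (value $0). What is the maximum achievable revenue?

60

Consider every possible first cut. f[k] is the best of p[i]+f[k−i] over all sellable i≤k.
f[1] = 6
f[2] = 12  (first piece 1, then f[1]=6)
f[3] = max(6+12, 12+0) = 18
f[4] = max(6+18, 12+6, 13+0) = 24
f[5] = max(6+24, 12+12, 13+6) = 30
f[6] = max(6+30, 12+18, 13+12) = 36
f[7] = max(6+36, 12+24, 13+18) = 42
f[8] = max(6+42, 12+30, 13+24) = 48
f[9] = max(6+48, 12+36, 13+30) = 54
f[10] = max(6+54, 12+42, 13+36, 52+0) = 60
One optimal cutting: 1 + 1 + 1 + 1 + 1 + 1 + 1 + 1 + 1 + 1 → $60.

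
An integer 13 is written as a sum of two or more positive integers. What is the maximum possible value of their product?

108

Fill f[k] for k=2..13: at each k try every first piece i and multiply by the better of (k−i) uncut or f[k−i].
f[2] = 1*max(1,0) = 1*1 = 1
f[3] = 1*max(2,1) = 1*2 = 2
f[4] = 2*max(2,1) = 2*2 = 4
f[5] = 2*max(3,2) = 2*3 = 6
f[6] = 3*max(3,2) = 3*3 = 9
f[7] = 2*max(5,6) = 2*6 = 12
f[8] = 2*max(6,9) = 2*9 = 18
f[9] = 3*max(6,9) = 3*9 = 27
f[10] = 2*max(8,18) = 2*18 = 36
f[11] = 2*max(9,27) = 2*27 = 54
f[12] = 3*max(9,27) = 3*27 = 81
f[13] = 2*max(11,54) = 2*54 = 108
One optimal split: 3 + 3 + 3 + 2 + 2; product 3*3*3*2*2 = 108.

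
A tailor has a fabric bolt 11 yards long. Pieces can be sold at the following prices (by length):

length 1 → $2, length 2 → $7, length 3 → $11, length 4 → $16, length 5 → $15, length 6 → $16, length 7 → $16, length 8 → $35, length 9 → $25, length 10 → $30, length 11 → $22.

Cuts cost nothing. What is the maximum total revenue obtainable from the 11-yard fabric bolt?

Build v[k] bottom-up: v[k] = max over allowed piece i of (p[i] + v[k−i]).
v[1] = 2
v[2] = max(2+2, 7+0) = 7
v[3] = max(2+7, 7+2, 11+0) = 11
v[4] = max(2+11, 7+7, 11+2, 16+0) = 16
v[5] = max(2+16, 7+11, 11+7, 16+2, 15+0) = 18
v[6] = max(2+18, 7+16, 11+11, 16+7, 15+2, 16+0) = 23
v[7] = max(2+23, 7+18, 11+16, …, 16+2, 16+0) = 27
v[8] = max(2+27, 7+23, 11+18, …, 16+2, 35+0) = 35
v[9] = max(2+35, 7+27, 11+23, …, 35+2, 25+0) = 37
v[10] = max(2+37, 7+35, 11+27, …, 25+2, 30+0) = 42
v[11] = max(2+42, 7+37, 11+35, …, 30+2, 22+0) = 46
One optimal cutting: 8 + 3 → $35 + $11 = $46.

46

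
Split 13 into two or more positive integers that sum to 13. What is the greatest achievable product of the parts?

Fill P[k] for k=2..13: at each k try every first piece i and multiply by the better of (k−i) uncut or P[k−i].
Small cases: P[2]=1, P[3]=2, P[4]=4, P[5]=6.
P[6] = max(1·6, 2·4, 3·3, 4·2, 5·1) = 9
P[7] = max(1·9, 2·6, 3·4, 4·3, 5·2, 6·1) = 12
P[8] = max(1·12, 2·9, 3·6, …, 6·2, 7·1) = 18
P[9] = max(1·18, 2·12, 3·9, …, 7·2, 8·1) = 27
P[10] = max(1·27, 2·18, 3·12, …, 8·2, 9·1) = 36
P[11] = max(1·36, 2·27, 3·18, …, 9·2, 10·1) = 54
P[12] = max(1·54, 2·36, 3·27, …, 10·2, 11·1) = 81
P[13] = max(1·81, 2·54, 3·36, …, 11·2, 12·1) = 108
One optimal split: 3 + 3 + 3 + 2 + 2; product 3·3·3·2·2 = 108.

108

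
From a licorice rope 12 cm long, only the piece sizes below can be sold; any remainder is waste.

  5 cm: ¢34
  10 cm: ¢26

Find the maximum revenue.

68

Build best[k] bottom-up: best[k] = max over allowed piece i of (p[i] + best[k−i]).
best[1] = 0
best[2] = 0
best[3] = 0
best[4] = 0
best[5] = 34
best[6] = 34
best[7] = 34
best[8] = 34
best[9] = 34
best[10] = max(34+34, 26+0) = 68
best[11] = max(34+34, 26+0) = 68
best[12] = max(34+34, 26+0) = 68
One optimal cutting: pieces 5 + 5 with 2 cm of scrap → ¢68.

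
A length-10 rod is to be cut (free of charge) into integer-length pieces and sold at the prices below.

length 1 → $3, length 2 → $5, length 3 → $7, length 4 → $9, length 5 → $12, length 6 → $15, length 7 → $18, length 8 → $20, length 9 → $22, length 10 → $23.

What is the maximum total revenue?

Let R[k] be the best obtainable value from length k. For each k, try every first piece i and keep the best of price[i] + R[k−i].
R[1] = 3
R[2] = 6  (first piece 1, then R[1]=3)
R[3] = 9  (first piece 1, then R[2]=6)
R[4] = 12  (first piece 1, then R[3]=9)
R[5] = 15  (first piece 1, then R[4]=12)
R[6] = 18  (first piece 1, then R[5]=15)
R[7] = 21  (first piece 1, then R[6]=18)
R[8] = 24  (first piece 1, then R[7]=21)
R[9] = 27  (first piece 1, then R[8]=24)
R[10] = 30  (first piece 1, then R[9]=27)
One optimal cutting: 1 + 1 + 1 + 1 + 1 + 1 + 1 + 1 + 1 + 1 → $3 + $3 + $3 + $3 + $3 + $3 + $3 + $3 + $3 + $3 = $30.

30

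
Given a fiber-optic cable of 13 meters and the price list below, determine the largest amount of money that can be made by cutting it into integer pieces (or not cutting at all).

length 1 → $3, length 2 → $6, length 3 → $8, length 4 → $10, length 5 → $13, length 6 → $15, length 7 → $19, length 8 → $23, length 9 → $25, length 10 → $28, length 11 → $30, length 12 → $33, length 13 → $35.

Build R[k] bottom-up: R[k] = max over allowed piece i of (p[i] + R[k−i]).
R[1] = 3
R[2] = max(3+3, 6+0) = 6
R[3] = max(3+6, 6+3, 8+0) = 9
R[4] = max(3+9, 6+6, 8+3, 10+0) = 12
R[5] = max(3+12, 6+9, 8+6, 10+3, 13+0) = 15
R[6] = max(3+15, 6+12, 8+9, 10+6, 13+3, 15+0) = 18
R[7] = max(3+18, 6+15, 8+12, …, 15+3, 19+0) = 21
R[8] = max(3+21, 6+18, 8+15, …, 19+3, 23+0) = 24
R[9] = max(3+24, 6+21, 8+18, …, 23+3, 25+0) = 27
R[10] = max(3+27, 6+24, 8+21, …, 25+3, 28+0) = 30
R[11] = max(3+30, 6+27, 8+24, …, 28+3, 30+0) = 33
R[12] = max(3+33, 6+30, 8+27, …, 30+3, 33+0) = 36
R[13] = max(3+36, 6+33, 8+30, …, 33+3, 35+0) = 39
One optimal cutting: 1 + 1 + 1 + 1 + 1 + 1 + 1 + 1 + 1 + 1 + 1 + 1 + 1 → $3 + $3 + $3 + $3 + $3 + $3 + $3 + $3 + $3 + $3 + $3 + $3 + $3 = $39.

39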